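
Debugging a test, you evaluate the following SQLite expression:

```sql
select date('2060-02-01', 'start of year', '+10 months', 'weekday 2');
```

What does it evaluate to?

`start of year` rewinds 2060-02-01 to 2060-01-01.
Adding +10 months to 2060-01-01 gives 2060-11-01.
`weekday 2` advances to the next Tuesday; 2060-11-01 is a Monday, so it moves forward to 2060-11-02.

2060-11-02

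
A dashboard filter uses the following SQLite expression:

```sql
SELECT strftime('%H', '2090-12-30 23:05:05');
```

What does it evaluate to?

`%H` extracts the 2-digit hour (00-23): 23.

23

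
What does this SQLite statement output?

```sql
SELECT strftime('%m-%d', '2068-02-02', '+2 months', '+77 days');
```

First apply '+2 months', '+77 days': 2068-02-02 → 2068-06-18.
`%m-%d` extracts the month-day: 06-18.

06-18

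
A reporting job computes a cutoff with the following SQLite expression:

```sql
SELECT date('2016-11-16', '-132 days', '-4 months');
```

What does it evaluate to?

2016-03-07

Applying '-132 days' to 2016-11-16: counting 132 days back gives 2016-07-07.
Adding -4 months to 2016-07-07 gives 2016-03-07.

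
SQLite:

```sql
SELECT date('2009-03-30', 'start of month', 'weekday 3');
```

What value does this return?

2009-03-04

`start of month` rewinds 2009-03-30 to 2009-03-01.
`weekday 3` advances to the next Wednesday; 2009-03-01 is a Sunday, so it moves forward to 2009-03-04.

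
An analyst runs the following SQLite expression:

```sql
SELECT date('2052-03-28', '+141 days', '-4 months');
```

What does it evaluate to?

2052-04-16

Applying '+141 days' to 2052-03-28: counting 141 days forward gives 2052-08-16.
Adding -4 months to 2052-08-16 gives 2052-04-16.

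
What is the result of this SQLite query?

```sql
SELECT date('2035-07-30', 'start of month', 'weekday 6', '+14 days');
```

`start of month` rewinds 2035-07-30 to 2035-07-01.
`weekday 6` advances to the next Saturday; 2035-07-01 is a Sunday, so it moves forward to 2035-07-07.
Advancing 14 more days within July lands on 2035-07-21.

2035-07-21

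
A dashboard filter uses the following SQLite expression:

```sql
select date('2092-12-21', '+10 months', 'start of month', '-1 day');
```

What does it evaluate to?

2093-09-30

Adding +10 months to 2092-12-21 gives 2093-10-21.
`start of month` rewinds 2093-10-21 to 2093-10-01.
Going back 1 day from 2093-10-01 reaches 2093-09-30 (last day of September, 30 days).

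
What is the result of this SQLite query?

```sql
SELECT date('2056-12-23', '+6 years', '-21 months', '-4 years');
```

Adding +6 years to 2056-12-23 gives 2062-12-23.
Adding -21 months to 2062-12-23 gives 2061-03-23.
Adding -4 years to 2061-03-23 gives 2057-03-23.

2057-03-23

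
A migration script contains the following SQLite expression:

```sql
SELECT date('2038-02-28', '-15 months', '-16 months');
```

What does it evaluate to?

Adding -15 months to 2038-02-28 gives 2036-11-28.
Adding -16 months to 2036-11-28 gives 2035-07-28.

2035-07-28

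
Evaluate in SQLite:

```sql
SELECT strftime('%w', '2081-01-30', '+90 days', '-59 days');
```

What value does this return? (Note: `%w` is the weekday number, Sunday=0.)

First apply '+90 days', '-59 days': 2081-01-30 → 2081-03-02.
2081-03-02 is a Sunday; with Sunday=0 that is 0.

0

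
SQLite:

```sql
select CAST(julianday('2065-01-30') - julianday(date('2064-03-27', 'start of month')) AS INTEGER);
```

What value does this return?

335

`start of month` rewinds 2064-03-27 to 2064-03-01.
30 days remain in March 2064 after the 1st (31 − 1).
Full months from April 2064 through December 2064 contribute their day counts.
Then 30 days into January 2065.
Total: 30 + 30 + 31 + 30 + 31 + 31 + 30 + 31 + 30 + 31 + 30 = 335.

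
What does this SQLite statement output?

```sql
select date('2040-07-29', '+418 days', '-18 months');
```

Applying '+418 days' to 2040-07-29: counting 418 days forward gives 2041-09-20.
Adding -18 months to 2041-09-20 gives 2040-03-20.

2040-03-20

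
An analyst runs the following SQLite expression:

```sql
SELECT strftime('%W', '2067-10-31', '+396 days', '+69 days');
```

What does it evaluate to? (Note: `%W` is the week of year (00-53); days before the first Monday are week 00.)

05

First apply '+396 days', '+69 days': 2067-10-31 → 2069-02-07.
2069-02-07 is a Thursday. SQLite's %W counts Mondays since the year started; the result is 05.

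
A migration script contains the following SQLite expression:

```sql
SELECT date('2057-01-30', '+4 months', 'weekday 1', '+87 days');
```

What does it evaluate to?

2057-08-30

Adding +4 months to 2057-01-30 gives 2057-05-30.
`weekday 1` advances to the next Monday; 2057-05-30 is a Wednesday, so it moves forward to 2057-06-04.
Applying '+87 days' to 2057-06-04: counting 87 days forward gives 2057-08-30.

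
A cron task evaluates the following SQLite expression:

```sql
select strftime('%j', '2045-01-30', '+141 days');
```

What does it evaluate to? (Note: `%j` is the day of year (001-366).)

First apply '+141 days': 2045-01-30 → 2045-06-20.
Day-of-year for 2045-06-20: days since 2045-01-01 inclusive = 171, zero-padded to 171.

171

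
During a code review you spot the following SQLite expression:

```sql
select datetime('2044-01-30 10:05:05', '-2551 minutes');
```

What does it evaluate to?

2551 minutes = 42h 31m; -2551 minutes from 2044-01-30 10:05:05 is 2044-01-28 15:34:05 (crosses midnight).

2044-01-28 15:34:05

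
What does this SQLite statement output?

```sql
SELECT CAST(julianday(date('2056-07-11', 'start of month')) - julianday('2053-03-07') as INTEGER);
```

`start of month` rewinds 2056-07-11 to 2056-07-01.
24 days remain in March 2053 after the 7th (31 − 7).
Full months from April 2053 through June 2056 contribute their day counts.
Then 1 day into July 2056.
Total: 24 + 30 + 31 + 30 + 31 + 31 + 30 + 31 + 30 + 31 + 31 + 28 + 31 + 30 + 31 + 30 + 31 + 31 + 30 + 31 + 30 + 31 + 31 + 28 + 31 + 30 + 31 + 30 + 31 + 31 + 30 + 31 + 30 + 31 + 31 + 29 + 31 + 30 + 31 + 30 + 1 = 1212.

1212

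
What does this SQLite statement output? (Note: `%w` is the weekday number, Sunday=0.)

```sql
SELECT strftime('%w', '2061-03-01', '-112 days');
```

2

First apply '-112 days': 2061-03-01 → 2060-11-09.
2060-11-09 is a Tuesday; with Sunday=0 that is 2.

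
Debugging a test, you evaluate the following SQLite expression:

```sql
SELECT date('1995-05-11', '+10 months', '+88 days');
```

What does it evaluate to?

Adding +10 months to 1995-05-11 gives 1996-03-11.
Applying '+88 days' to 1996-03-11: counting 88 days forward gives 1996-06-07.

1996-06-07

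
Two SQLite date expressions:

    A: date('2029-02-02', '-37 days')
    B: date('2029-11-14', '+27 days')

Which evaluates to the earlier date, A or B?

A

A = 2028-12-27.
B = 2029-12-11.
A is earlier.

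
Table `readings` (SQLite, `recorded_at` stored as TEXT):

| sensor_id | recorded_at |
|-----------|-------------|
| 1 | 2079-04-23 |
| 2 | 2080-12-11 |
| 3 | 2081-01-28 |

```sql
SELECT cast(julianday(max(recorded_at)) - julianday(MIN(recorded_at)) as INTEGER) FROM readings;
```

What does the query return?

MIN = 2079-04-23, MAX = 2081-01-28.
7 days remain in April 2079 after the 23rd (30 − 23).
Full months from May 2079 through December 2080 contribute their day counts.
Then 28 days into January 2081.
Total: 7 + 31 + 30 + 31 + 31 + 30 + 31 + 30 + 31 + 31 + 29 + 31 + 30 + 31 + 30 + 31 + 31 + 30 + 31 + 30 + 31 + 28 = 646.

646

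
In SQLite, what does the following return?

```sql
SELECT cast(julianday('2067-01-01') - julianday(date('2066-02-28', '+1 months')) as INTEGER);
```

279

Adding +1 month to 2066-02-28 gives 2066-03-28.
3 days remain in March 2066 after the 28th (31 − 28).
Full months from April 2066 through December 2066 contribute their day counts.
Then 1 day into January 2067.
Total: 3 + 30 + 31 + 30 + 31 + 31 + 30 + 31 + 30 + 31 + 1 = 279.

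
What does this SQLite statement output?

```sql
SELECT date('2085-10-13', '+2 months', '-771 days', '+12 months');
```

2084-11-03

Adding +2 months to 2085-10-13 gives 2085-12-13.
Applying '-771 days' to 2085-12-13: counting 771 days back gives 2083-11-03.
Adding +12 months to 2083-11-03 gives 2084-11-03.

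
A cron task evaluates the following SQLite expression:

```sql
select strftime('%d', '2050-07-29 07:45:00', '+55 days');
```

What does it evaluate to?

First apply '+55 days': 2050-07-29 07:45:00 → 2050-09-22 07:45:00.
`%d` extracts the 2-digit day of month: 22.

22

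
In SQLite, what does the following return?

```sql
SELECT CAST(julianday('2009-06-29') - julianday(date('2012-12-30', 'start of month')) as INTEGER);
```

`start of month` rewinds 2012-12-30 to 2012-12-01.
1 day remains in June 2009 after the 29th (30 − 29).
Full months from July 2009 through November 2012 contribute their day counts.
Then 1 day into December 2012.
Total: 1 + 31 + 31 + 30 + 31 + 30 + 31 + 31 + 28 + 31 + 30 + 31 + 30 + 31 + 31 + 30 + 31 + 30 + 31 + 31 + 28 + 31 + 30 + 31 + 30 + 31 + 31 + 30 + 31 + 30 + 31 + 31 + 29 + 31 + 30 + 31 + 30 + 31 + 31 + 30 + 31 + 30 + 1 = 1251.
The subtraction is earlier − later, so the result is −1251 → -1251.

-1251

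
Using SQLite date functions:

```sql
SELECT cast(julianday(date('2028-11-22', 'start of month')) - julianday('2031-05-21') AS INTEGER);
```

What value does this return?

-931

`start of month` rewinds 2028-11-22 to 2028-11-01.
29 days remain in November 2028 after the 1st (30 − 1).
Full months from December 2028 through April 2031 contribute their day counts.
Then 21 days into May 2031.
Total: 29 + 31 + 31 + 28 + 31 + 30 + 31 + 30 + 31 + 31 + 30 + 31 + 30 + 31 + 31 + 28 + 31 + 30 + 31 + 30 + 31 + 31 + 30 + 31 + 30 + 31 + 31 + 28 + 31 + 30 + 21 = 931.
The subtraction is earlier − later, so the result is −931 → -931.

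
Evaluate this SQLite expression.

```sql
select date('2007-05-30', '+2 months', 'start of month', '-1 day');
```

2007-06-30

Adding +2 months to 2007-05-30 gives 2007-07-30.
`start of month` rewinds 2007-07-30 to 2007-07-01.
Going back 1 day from 2007-07-01 reaches 2007-06-30 (last day of June, 30 days).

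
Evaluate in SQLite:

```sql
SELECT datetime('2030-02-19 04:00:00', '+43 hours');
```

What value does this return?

+43 hours from 2030-02-19 04:00:00 is 2030-02-20 23:00:00 (crosses midnight).

2030-02-20 23:00:00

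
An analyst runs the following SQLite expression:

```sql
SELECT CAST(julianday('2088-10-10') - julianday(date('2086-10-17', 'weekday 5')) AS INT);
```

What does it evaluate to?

`weekday 5` advances to the next Friday; 2086-10-17 is a Thursday, so it moves forward to 2086-10-18.
13 days remain in October 2086 after the 18th (31 − 18).
Full months from November 2086 through September 2088 contribute their day counts.
Then 10 days into October 2088.
Total: 13 + 30 + 31 + 31 + 28 + 31 + 30 + 31 + 30 + 31 + 31 + 30 + 31 + 30 + 31 + 31 + 29 + 31 + 30 + 31 + 30 + 31 + 31 + 30 + 10 = 723.

723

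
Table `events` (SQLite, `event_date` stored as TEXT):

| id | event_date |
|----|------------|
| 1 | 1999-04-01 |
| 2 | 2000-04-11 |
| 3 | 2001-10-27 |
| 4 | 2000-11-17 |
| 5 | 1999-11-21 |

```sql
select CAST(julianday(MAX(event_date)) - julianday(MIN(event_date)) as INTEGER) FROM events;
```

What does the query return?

MIN = 1999-04-01, MAX = 2001-10-27.
29 days remain in April 1999 after the 1st (30 − 1).
Full months from May 1999 through September 2001 contribute their day counts.
Then 27 days into October 2001.
Total: 29 + 31 + 30 + 31 + 31 + 30 + 31 + 30 + 31 + 31 + 29 + 31 + 30 + 31 + 30 + 31 + 31 + 30 + 31 + 30 + 31 + 31 + 28 + 31 + 30 + 31 + 30 + 31 + 31 + 30 + 27 = 940.

940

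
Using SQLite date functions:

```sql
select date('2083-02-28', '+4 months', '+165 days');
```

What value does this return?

2083-12-10

Adding +4 months to 2083-02-28 gives 2083-06-28.
Applying '+165 days' to 2083-06-28: counting 165 days forward gives 2083-12-10.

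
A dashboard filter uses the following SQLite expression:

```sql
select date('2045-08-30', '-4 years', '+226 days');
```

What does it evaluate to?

Adding -4 years to 2045-08-30 gives 2041-08-30.
Applying '+226 days' to 2041-08-30: counting 226 days forward gives 2042-04-13.

2042-04-13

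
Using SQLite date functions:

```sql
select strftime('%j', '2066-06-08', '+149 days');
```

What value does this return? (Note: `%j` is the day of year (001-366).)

First apply '+149 days': 2066-06-08 → 2066-11-04.
Day-of-year for 2066-11-04: days since 2066-01-01 inclusive = 308, zero-padded to 308.

308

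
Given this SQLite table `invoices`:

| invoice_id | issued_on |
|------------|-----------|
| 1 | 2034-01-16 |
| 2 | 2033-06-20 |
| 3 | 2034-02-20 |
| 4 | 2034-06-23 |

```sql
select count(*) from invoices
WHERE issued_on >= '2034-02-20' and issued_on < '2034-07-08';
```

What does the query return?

2

Rows in [2034-02-20, 2034-07-08): 2034-02-20, 2034-06-23 → 2 rows.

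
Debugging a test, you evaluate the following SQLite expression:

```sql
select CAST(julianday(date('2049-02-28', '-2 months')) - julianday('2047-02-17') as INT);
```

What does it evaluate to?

Adding -2 months to 2049-02-28 gives 2048-12-28.
11 days remain in February 2047 after the 17th (28 − 17).
Full months from March 2047 through November 2048 contribute their day counts.
Then 28 days into December 2048.
Total: 11 + 31 + 30 + 31 + 30 + 31 + 31 + 30 + 31 + 30 + 31 + 31 + 29 + 31 + 30 + 31 + 30 + 31 + 31 + 30 + 31 + 30 + 28 = 680.

680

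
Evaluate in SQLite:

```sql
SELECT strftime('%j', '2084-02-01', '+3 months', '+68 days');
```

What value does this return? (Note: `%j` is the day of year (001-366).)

190

First apply '+3 months', '+68 days': 2084-02-01 → 2084-07-08.
Day-of-year for 2084-07-08: days since 2084-01-01 inclusive = 190, zero-padded to 190.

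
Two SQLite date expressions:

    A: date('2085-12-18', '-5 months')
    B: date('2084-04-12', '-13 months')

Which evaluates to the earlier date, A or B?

A = 2085-07-18.
B = 2083-03-12.
B is earlier.

B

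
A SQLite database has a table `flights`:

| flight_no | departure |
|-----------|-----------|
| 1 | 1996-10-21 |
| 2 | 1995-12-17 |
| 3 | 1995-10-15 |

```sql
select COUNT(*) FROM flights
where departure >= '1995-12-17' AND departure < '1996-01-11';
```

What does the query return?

1

Rows in [1995-12-17, 1996-01-11): 1995-12-17 → 1 row.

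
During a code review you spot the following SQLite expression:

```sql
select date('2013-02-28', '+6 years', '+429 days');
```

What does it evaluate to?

2020-05-02

Adding +6 years to 2013-02-28 gives 2019-02-28.
Applying '+429 days' to 2019-02-28: counting 429 days forward gives 2020-05-02.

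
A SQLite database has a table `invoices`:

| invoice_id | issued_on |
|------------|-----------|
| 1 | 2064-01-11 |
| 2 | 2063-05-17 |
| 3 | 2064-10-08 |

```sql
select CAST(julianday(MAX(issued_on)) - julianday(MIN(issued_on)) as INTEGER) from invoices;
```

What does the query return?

510

MIN = 2063-05-17, MAX = 2064-10-08.
14 days remain in May 2063 after the 17th (31 − 17).
Full months from June 2063 through September 2064 contribute their day counts.
Then 8 days into October 2064.
Total: 14 + 30 + 31 + 31 + 30 + 31 + 30 + 31 + 31 + 29 + 31 + 30 + 31 + 30 + 31 + 31 + 30 + 8 = 510.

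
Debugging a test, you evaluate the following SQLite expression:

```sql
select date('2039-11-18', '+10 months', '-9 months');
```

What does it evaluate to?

2039-12-18

Adding +10 months to 2039-11-18 gives 2040-09-18.
Adding -9 months to 2040-09-18 gives 2039-12-18.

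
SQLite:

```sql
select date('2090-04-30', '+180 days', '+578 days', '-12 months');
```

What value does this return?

2091-05-27

Applying '+180 days' to 2090-04-30: counting 180 days forward gives 2090-10-27.
Applying '+578 days' to 2090-10-27: counting 578 days forward gives 2092-05-27.
Adding -12 months to 2092-05-27 gives 2091-05-27.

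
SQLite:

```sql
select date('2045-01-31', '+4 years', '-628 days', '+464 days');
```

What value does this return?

Adding +4 years to 2045-01-31 gives 2049-01-31.
Applying '-628 days' to 2049-01-31: counting 628 days back gives 2047-05-14.
Applying '+464 days' to 2047-05-14: counting 464 days forward gives 2048-08-20.

2048-08-20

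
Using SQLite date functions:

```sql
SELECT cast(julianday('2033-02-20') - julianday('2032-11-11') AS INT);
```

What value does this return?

19 days remain in November 2032 after the 11th (30 − 11).
December 2032: 31 days.
January 2033: 31 days.
Then 20 days into February 2033.
Total: 19 + 31 + 31 + 20 = 101.

101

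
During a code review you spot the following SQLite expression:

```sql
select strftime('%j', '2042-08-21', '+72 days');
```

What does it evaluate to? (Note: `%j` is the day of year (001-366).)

First apply '+72 days': 2042-08-21 → 2042-11-01.
Day-of-year for 2042-11-01: days since 2042-01-01 inclusive = 305, zero-padded to 305.

305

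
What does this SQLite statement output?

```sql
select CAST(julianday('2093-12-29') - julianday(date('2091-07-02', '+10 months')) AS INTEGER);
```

606

Adding +10 months to 2091-07-02 gives 2092-05-02.
29 days remain in May 2092 after the 2nd (31 − 2).
Full months from June 2092 through November 2093 contribute their day counts.
Then 29 days into December 2093.
Total: 29 + 30 + 31 + 31 + 30 + 31 + 30 + 31 + 31 + 28 + 31 + 30 + 31 + 30 + 31 + 31 + 30 + 31 + 30 + 29 = 606.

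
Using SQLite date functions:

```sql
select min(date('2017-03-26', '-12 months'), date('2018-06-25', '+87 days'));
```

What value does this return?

date('2017-03-26', '-12 months') → 2016-03-26.
date('2018-06-25', '+87 days') → 2018-09-20.
Earlier of the two is 2016-03-26.

2016-03-26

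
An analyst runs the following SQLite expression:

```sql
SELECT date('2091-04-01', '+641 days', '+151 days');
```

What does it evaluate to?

2093-06-01

Applying '+641 days' to 2091-04-01: counting 641 days forward gives 2093-01-01.
Applying '+151 days' to 2093-01-01: counting 151 days forward gives 2093-06-01.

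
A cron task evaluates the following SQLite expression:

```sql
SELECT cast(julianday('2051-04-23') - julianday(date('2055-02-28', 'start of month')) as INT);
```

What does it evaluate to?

-1380

`start of month` rewinds 2055-02-28 to 2055-02-01.
7 days remain in April 2051 after the 23rd (30 − 23).
Full months from May 2051 through January 2055 contribute their day counts.
Then 1 day into February 2055.
Total: 7 + 31 + 30 + 31 + 31 + 30 + 31 + 30 + 31 + 31 + 29 + 31 + 30 + 31 + 30 + 31 + 31 + 30 + 31 + 30 + 31 + 31 + 28 + 31 + 30 + 31 + 30 + 31 + 31 + 30 + 31 + 30 + 31 + 31 + 28 + 31 + 30 + 31 + 30 + 31 + 31 + 30 + 31 + 30 + 31 + 31 + 1 = 1380.
The subtraction is earlier − later, so the result is −1380 → -1380.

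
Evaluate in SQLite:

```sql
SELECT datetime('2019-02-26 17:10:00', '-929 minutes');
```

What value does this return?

929 minutes = 15h 29m; -929 minutes from 2019-02-26 17:10:00 is 2019-02-26 01:41:00.

2019-02-26 01:41:00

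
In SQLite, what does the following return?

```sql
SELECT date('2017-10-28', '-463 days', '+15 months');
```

Applying '-463 days' to 2017-10-28: counting 463 days back gives 2016-07-22.
Adding +15 months to 2016-07-22 gives 2017-10-22.

2017-10-22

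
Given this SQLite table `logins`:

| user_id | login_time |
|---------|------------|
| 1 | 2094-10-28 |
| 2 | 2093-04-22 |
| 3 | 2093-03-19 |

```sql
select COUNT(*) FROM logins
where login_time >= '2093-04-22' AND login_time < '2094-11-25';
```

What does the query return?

Rows in [2093-04-22, 2094-11-25): 2094-10-28, 2093-04-22 → 2 rows.

2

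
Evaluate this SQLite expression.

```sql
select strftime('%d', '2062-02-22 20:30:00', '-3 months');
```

22

First apply '-3 months': 2062-02-22 20:30:00 → 2061-11-22 20:30:00.
`%d` extracts the 2-digit day of month: 22.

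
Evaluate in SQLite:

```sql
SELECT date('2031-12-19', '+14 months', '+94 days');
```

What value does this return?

2033-05-24

Adding +14 months to 2031-12-19 gives 2033-02-19.
Applying '+94 days' to 2033-02-19: counting 94 days forward gives 2033-05-24.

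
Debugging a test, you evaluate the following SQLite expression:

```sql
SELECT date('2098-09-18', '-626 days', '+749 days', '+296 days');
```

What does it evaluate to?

2099-11-11

Applying '-626 days' to 2098-09-18: counting 626 days back gives 2096-12-31.
Applying '+749 days' to 2096-12-31: counting 749 days forward gives 2099-01-19.
Applying '+296 days' to 2099-01-19: counting 296 days forward gives 2099-11-11.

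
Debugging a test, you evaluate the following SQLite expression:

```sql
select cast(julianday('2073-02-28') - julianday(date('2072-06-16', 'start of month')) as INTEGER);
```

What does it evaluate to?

`start of month` rewinds 2072-06-16 to 2072-06-01.
29 days remain in June 2072 after the 1st (30 − 1).
Full months from July 2072 through January 2073 contribute their day counts.
Then 28 days into February 2073.
Total: 29 + 31 + 31 + 30 + 31 + 30 + 31 + 31 + 28 = 272.

272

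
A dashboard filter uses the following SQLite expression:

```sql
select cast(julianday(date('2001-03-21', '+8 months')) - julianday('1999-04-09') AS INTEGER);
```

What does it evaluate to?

957

Adding +8 months to 2001-03-21 gives 2001-11-21.
21 days remain in April 1999 after the 9th (30 − 9).
Full months from May 1999 through October 2001 contribute their day counts.
Then 21 days into November 2001.
Total: 21 + 31 + 30 + 31 + 31 + 30 + 31 + 30 + 31 + 31 + 29 + 31 + 30 + 31 + 30 + 31 + 31 + 30 + 31 + 30 + 31 + 31 + 28 + 31 + 30 + 31 + 30 + 31 + 31 + 30 + 31 + 21 = 957.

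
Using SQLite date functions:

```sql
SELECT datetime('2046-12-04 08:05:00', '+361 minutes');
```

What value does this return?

361 minutes = 6h 1m; +361 minutes from 2046-12-04 08:05:00 is 2046-12-04 14:06:00.

2046-12-04 14:06:00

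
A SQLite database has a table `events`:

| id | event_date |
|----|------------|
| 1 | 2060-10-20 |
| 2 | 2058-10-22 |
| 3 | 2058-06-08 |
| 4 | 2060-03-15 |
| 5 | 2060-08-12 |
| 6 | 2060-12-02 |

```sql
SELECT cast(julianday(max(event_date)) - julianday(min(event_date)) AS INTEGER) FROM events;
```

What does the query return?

908

MIN = 2058-06-08, MAX = 2060-12-02.
22 days remain in June 2058 after the 8th (30 − 8).
Full months from July 2058 through November 2060 contribute their day counts.
Then 2 days into December 2060.
Total: 22 + 31 + 31 + 30 + 31 + 30 + 31 + 31 + 28 + 31 + 30 + 31 + 30 + 31 + 31 + 30 + 31 + 30 + 31 + 31 + 29 + 31 + 30 + 31 + 30 + 31 + 31 + 30 + 31 + 30 + 2 = 908.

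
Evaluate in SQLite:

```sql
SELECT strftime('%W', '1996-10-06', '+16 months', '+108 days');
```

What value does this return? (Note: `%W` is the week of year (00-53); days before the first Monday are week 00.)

21

First apply '+16 months', '+108 days': 1996-10-06 → 1998-05-25.
1998-05-25 is a Monday. SQLite's %W counts Mondays since the year started; the result is 21.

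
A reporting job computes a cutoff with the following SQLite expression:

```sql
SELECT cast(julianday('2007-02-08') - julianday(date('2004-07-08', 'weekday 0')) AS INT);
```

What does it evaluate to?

`weekday 0` advances to the next Sunday; 2004-07-08 is a Thursday, so it moves forward to 2004-07-11.
20 days remain in July 2004 after the 11th (31 − 11).
Full months from August 2004 through January 2007 contribute their day counts.
Then 8 days into February 2007.
Total: 20 + 31 + 30 + 31 + 30 + 31 + 31 + 28 + 31 + 30 + 31 + 30 + 31 + 31 + 30 + 31 + 30 + 31 + 31 + 28 + 31 + 30 + 31 + 30 + 31 + 31 + 30 + 31 + 30 + 31 + 31 + 8 = 942.

942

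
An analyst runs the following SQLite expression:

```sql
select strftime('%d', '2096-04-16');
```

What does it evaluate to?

16

`%d` extracts the 2-digit day of month: 16.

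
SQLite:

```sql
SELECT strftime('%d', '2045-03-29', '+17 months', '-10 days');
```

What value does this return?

First apply '+17 months', '-10 days': 2045-03-29 → 2046-08-19.
`%d` extracts the 2-digit day of month: 19.

19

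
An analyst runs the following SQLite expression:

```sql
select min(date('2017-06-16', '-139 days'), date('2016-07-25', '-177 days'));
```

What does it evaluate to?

2016-01-30

date('2017-06-16', '-139 days') → 2017-01-28.
date('2016-07-25', '-177 days') → 2016-01-30.
Earlier of the two is 2016-01-30.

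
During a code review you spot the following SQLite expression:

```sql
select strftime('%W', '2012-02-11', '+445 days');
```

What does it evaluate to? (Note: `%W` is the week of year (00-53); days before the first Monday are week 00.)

17

First apply '+445 days': 2012-02-11 → 2013-05-01.
2013-05-01 is a Wednesday. SQLite's %W counts Mondays since the year started; the result is 17.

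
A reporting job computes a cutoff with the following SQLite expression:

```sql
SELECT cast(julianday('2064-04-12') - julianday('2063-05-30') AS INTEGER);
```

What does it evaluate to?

1 day remains in May 2063 after the 30th (31 − 30).
Full months from June 2063 through March 2064 contribute their day counts.
Then 12 days into April 2064.
Total: 1 + 30 + 31 + 31 + 30 + 31 + 30 + 31 + 31 + 29 + 31 + 12 = 318.

318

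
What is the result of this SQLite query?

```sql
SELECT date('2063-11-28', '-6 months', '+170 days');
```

Adding -6 months to 2063-11-28 gives 2063-05-28.
Applying '+170 days' to 2063-05-28: counting 170 days forward gives 2063-11-14.

2063-11-14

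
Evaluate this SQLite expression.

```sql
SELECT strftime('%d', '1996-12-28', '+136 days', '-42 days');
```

First apply '+136 days', '-42 days': 1996-12-28 → 1997-04-01.
`%d` extracts the 2-digit day of month: 01.

01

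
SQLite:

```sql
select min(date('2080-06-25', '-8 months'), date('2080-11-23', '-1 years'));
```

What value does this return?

date('2080-06-25', '-8 months') → 2079-10-25.
date('2080-11-23', '-1 years') → 2079-11-23.
Earlier of the two is 2079-10-25.

2079-10-25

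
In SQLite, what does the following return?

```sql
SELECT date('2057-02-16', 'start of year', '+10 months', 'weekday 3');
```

`start of year` rewinds 2057-02-16 to 2057-01-01.
Adding +10 months to 2057-01-01 gives 2057-11-01.
`weekday 3` advances to the next Wednesday; 2057-11-01 is a Thursday, so it moves forward to 2057-11-07.

2057-11-07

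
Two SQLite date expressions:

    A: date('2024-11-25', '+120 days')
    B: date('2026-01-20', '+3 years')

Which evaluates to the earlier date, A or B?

A

A = 2025-03-25.
B = 2029-01-20.
A is earlier.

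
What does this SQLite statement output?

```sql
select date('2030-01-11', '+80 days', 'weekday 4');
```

2030-04-04

Applying '+80 days' to 2030-01-11: counting 80 days forward gives 2030-04-01.
`weekday 4` advances to the next Thursday; 2030-04-01 is a Monday, so it moves forward to 2030-04-04.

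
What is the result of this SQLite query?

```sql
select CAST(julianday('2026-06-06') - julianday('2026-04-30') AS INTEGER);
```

37

0 days remain in April 2026 after the 30th (30 − 30).
May 2026: 31 days.
Then 6 days into June 2026.
Total: 0 + 31 + 6 = 37.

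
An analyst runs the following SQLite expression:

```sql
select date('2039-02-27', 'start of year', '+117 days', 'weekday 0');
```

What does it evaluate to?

2039-05-01

`start of year` rewinds 2039-02-27 to 2039-01-01.
Applying '+117 days' to 2039-01-01: counting 117 days forward gives 2039-04-28.
`weekday 0` advances to the next Sunday; 2039-04-28 is a Thursday, so it moves forward to 2039-05-01.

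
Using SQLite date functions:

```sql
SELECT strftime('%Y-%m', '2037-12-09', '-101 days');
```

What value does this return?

2037-08

First apply '-101 days': 2037-12-09 → 2037-08-30.
`%Y-%m` extracts the year-month: 2037-08.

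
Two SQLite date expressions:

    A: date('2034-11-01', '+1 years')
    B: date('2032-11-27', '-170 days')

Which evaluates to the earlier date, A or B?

B

A = 2035-11-01.
B = 2032-06-10.
B is earlier.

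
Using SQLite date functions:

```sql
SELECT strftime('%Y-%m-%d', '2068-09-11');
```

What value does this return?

`%Y-%m-%d` extracts the ISO date: 2068-09-11.

2068-09-11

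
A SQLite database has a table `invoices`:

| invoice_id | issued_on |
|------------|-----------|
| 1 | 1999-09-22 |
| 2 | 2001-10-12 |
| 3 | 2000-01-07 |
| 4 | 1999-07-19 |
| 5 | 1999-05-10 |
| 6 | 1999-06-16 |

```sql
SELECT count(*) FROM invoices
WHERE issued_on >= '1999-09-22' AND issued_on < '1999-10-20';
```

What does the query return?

Rows in [1999-09-22, 1999-10-20): 1999-09-22 → 1 row.

1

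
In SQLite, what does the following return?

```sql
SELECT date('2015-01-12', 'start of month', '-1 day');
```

2014-12-31

`start of month` rewinds 2015-01-12 to 2015-01-01.
Going back 1 day from 2015-01-01 reaches 2014-12-31 (last day of December, 31 days).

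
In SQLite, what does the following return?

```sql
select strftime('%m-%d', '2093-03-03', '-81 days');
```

First apply '-81 days': 2093-03-03 → 2092-12-12.
`%m-%d` extracts the month-day: 12-12.

12-12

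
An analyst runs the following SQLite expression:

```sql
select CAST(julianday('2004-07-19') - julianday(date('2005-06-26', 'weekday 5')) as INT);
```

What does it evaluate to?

-347

`weekday 5` advances to the next Friday; 2005-06-26 is a Sunday, so it moves forward to 2005-07-01.
12 days remain in July 2004 after the 19th (31 − 19).
Full months from August 2004 through June 2005 contribute their day counts.
Then 1 day into July 2005.
Total: 12 + 31 + 30 + 31 + 30 + 31 + 31 + 28 + 31 + 30 + 31 + 30 + 1 = 347.
The subtraction is earlier − later, so the result is −347 → -347.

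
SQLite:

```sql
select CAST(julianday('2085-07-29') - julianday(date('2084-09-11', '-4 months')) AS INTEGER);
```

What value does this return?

Adding -4 months to 2084-09-11 gives 2084-05-11.
20 days remain in May 2084 after the 11th (31 − 11).
Full months from June 2084 through June 2085 contribute their day counts.
Then 29 days into July 2085.
Total: 20 + 30 + 31 + 31 + 30 + 31 + 30 + 31 + 31 + 28 + 31 + 30 + 31 + 30 + 29 = 444.

444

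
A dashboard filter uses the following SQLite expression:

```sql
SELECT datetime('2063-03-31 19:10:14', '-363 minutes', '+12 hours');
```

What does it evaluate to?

363 minutes = 6h 3m; -363 minutes from 2063-03-31 19:10:14 is 2063-03-31 13:07:14.
+12 hours from 2063-03-31 13:07:14 is 2063-04-01 01:07:14 (crosses midnight).

2063-04-01 01:07:14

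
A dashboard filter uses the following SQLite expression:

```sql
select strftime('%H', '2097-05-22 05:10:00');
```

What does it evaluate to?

05

`%H` extracts the 2-digit hour (00-23): 05.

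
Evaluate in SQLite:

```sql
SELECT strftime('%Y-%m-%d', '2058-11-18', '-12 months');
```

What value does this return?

2057-11-18

First apply '-12 months': 2058-11-18 → 2057-11-18.
`%Y-%m-%d` extracts the ISO date: 2057-11-18.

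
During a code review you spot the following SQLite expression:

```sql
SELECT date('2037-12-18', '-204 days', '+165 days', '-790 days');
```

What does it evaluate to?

Applying '-204 days' to 2037-12-18: counting 204 days back gives 2037-05-28.
Applying '+165 days' to 2037-05-28: counting 165 days forward gives 2037-11-09.
Applying '-790 days' to 2037-11-09: counting 790 days back gives 2035-09-11.

2035-09-11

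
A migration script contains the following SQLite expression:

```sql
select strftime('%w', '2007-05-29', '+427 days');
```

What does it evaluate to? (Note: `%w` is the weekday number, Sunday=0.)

First apply '+427 days': 2007-05-29 → 2008-07-29.
2008-07-29 is a Tuesday; with Sunday=0 that is 2.

2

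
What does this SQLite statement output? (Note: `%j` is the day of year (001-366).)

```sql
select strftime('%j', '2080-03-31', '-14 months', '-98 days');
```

First apply '-14 months', '-98 days': 2080-03-31 → 2078-10-25.
Day-of-year for 2078-10-25: days since 2078-01-01 inclusive = 298, zero-padded to 298.

298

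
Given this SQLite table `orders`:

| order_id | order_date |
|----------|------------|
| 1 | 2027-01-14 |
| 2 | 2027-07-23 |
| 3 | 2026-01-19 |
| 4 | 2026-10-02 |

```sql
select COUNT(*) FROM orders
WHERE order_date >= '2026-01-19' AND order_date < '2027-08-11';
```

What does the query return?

Rows in [2026-01-19, 2027-08-11): 2027-01-14, 2027-07-23, 2026-01-19, 2026-10-02 → 4 rows.

4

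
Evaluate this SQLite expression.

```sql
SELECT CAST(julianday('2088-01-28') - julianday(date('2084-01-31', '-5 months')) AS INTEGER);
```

1611

Adding -5 months to 2084-01-31 gives 2083-08-31.
0 days remain in August 2083 after the 31st (31 − 31).
Full months from September 2083 through December 2087 contribute their day counts.
Then 28 days into January 2088.
Total: 0 + 30 + 31 + 30 + 31 + 31 + 29 + 31 + 30 + 31 + 30 + 31 + 31 + 30 + 31 + 30 + 31 + 31 + 28 + 31 + 30 + 31 + 30 + 31 + 31 + 30 + 31 + 30 + 31 + 31 + 28 + 31 + 30 + 31 + 30 + 31 + 31 + 30 + 31 + 30 + 31 + 31 + 28 + 31 + 30 + 31 + 30 + 31 + 31 + 30 + 31 + 30 + 31 + 28 = 1611.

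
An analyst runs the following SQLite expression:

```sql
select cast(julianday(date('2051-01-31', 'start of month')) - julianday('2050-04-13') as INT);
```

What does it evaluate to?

263

`start of month` rewinds 2051-01-31 to 2051-01-01.
17 days remain in April 2050 after the 13th (30 − 13).
Full months from May 2050 through December 2050 contribute their day counts.
Then 1 day into January 2051.
Total: 17 + 31 + 30 + 31 + 31 + 30 + 31 + 30 + 31 + 1 = 263.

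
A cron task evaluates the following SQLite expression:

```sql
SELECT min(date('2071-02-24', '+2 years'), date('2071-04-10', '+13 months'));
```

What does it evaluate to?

2072-05-10

date('2071-02-24', '+2 years') → 2073-02-24.
date('2071-04-10', '+13 months') → 2072-05-10.
Earlier of the two is 2072-05-10.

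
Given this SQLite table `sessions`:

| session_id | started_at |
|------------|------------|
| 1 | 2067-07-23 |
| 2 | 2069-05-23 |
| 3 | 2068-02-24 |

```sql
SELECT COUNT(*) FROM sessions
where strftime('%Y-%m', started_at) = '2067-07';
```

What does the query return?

Rows with year-month 2067-07: 2067-07-23 → 1.

1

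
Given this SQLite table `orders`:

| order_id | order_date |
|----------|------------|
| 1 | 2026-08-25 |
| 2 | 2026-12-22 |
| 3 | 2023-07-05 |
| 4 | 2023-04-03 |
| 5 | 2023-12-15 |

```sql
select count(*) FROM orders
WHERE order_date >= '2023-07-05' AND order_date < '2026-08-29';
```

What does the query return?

Rows in [2023-07-05, 2026-08-29): 2026-08-25, 2023-07-05, 2023-12-15 → 3 rows.

3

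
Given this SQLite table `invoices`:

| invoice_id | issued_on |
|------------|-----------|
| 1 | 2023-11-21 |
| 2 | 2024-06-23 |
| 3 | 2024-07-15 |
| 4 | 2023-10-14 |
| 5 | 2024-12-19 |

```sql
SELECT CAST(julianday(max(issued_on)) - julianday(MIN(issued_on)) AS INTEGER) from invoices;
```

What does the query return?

MIN = 2023-10-14, MAX = 2024-12-19.
17 days remain in October 2023 after the 14th (31 − 14).
Full months from November 2023 through November 2024 contribute their day counts.
Then 19 days into December 2024.
Total: 17 + 30 + 31 + 31 + 29 + 31 + 30 + 31 + 30 + 31 + 31 + 30 + 31 + 30 + 19 = 432.

432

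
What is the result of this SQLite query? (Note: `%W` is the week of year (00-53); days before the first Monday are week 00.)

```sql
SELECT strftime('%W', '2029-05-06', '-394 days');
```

First apply '-394 days': 2029-05-06 → 2028-04-07.
2028-04-07 is a Friday. SQLite's %W counts Mondays since the year started; the result is 14.

14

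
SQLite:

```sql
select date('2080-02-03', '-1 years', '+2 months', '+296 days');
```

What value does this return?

2080-01-24

Adding -1 year to 2080-02-03 gives 2079-02-03.
Adding +2 months to 2079-02-03 gives 2079-04-03.
Applying '+296 days' to 2079-04-03: counting 296 days forward gives 2080-01-24.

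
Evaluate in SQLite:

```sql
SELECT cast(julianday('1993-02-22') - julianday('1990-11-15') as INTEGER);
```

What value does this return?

830

15 days remain in November 1990 after the 15th (30 − 15).
Full months from December 1990 through January 1993 contribute their day counts.
Then 22 days into February 1993.
Total: 15 + 31 + 31 + 28 + 31 + 30 + 31 + 30 + 31 + 31 + 30 + 31 + 30 + 31 + 31 + 29 + 31 + 30 + 31 + 30 + 31 + 31 + 30 + 31 + 30 + 31 + 31 + 22 = 830.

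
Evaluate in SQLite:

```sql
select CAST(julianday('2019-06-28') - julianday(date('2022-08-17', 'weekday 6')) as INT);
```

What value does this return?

`weekday 6` advances to the next Saturday; 2022-08-17 is a Wednesday, so it moves forward to 2022-08-20.
2 days remain in June 2019 after the 28th (30 − 28).
Full months from July 2019 through July 2022 contribute their day counts.
Then 20 days into August 2022.
Total: 2 + 31 + 31 + 30 + 31 + 30 + 31 + 31 + 29 + 31 + 30 + 31 + 30 + 31 + 31 + 30 + 31 + 30 + 31 + 31 + 28 + 31 + 30 + 31 + 30 + 31 + 31 + 30 + 31 + 30 + 31 + 31 + 28 + 31 + 30 + 31 + 30 + 31 + 20 = 1149.
The subtraction is earlier − later, so the result is −1149 → -1149.

-1149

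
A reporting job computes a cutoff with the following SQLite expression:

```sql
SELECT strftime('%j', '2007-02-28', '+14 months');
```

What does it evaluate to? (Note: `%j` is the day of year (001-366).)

119

First apply '+14 months': 2007-02-28 → 2008-04-28.
Day-of-year for 2008-04-28: days since 2008-01-01 inclusive = 119, zero-padded to 119.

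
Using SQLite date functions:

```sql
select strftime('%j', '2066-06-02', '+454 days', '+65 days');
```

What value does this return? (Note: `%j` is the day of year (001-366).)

307

First apply '+454 days', '+65 days': 2066-06-02 → 2067-11-03.
Day-of-year for 2067-11-03: days since 2067-01-01 inclusive = 307, zero-padded to 307.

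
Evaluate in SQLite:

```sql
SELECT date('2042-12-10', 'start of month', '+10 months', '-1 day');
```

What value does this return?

`start of month` rewinds 2042-12-10 to 2042-12-01.
Adding +10 months to 2042-12-01 gives 2043-10-01.
Going back 1 day from 2043-10-01 reaches 2043-09-30 (last day of September, 30 days).

2043-09-30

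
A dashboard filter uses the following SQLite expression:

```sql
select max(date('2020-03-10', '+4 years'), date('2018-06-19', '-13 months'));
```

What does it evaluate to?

date('2020-03-10', '+4 years') → 2024-03-10.
date('2018-06-19', '-13 months') → 2017-05-19.
Later of the two is 2024-03-10.

2024-03-10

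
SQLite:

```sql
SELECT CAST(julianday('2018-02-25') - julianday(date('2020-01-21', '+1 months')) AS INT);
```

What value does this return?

-726

Adding +1 month to 2020-01-21 gives 2020-02-21.
3 days remain in February 2018 after the 25th (28 − 25).
Full months from March 2018 through January 2020 contribute their day counts.
Then 21 days into February 2020.
Total: 3 + 31 + 30 + 31 + 30 + 31 + 31 + 30 + 31 + 30 + 31 + 31 + 28 + 31 + 30 + 31 + 30 + 31 + 31 + 30 + 31 + 30 + 31 + 31 + 21 = 726.
The subtraction is earlier − later, so the result is −726 → -726.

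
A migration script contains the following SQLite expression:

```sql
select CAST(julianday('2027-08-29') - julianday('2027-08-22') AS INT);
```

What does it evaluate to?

Both dates are in August 2027: 29 − 22 = 7.

7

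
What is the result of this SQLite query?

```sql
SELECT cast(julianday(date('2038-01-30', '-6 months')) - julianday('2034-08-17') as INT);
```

Adding -6 months to 2038-01-30 gives 2037-07-30.
14 days remain in August 2034 after the 17th (31 − 17).
Full months from September 2034 through June 2037 contribute their day counts.
Then 30 days into July 2037.
Total: 14 + 30 + 31 + 30 + 31 + 31 + 28 + 31 + 30 + 31 + 30 + 31 + 31 + 30 + 31 + 30 + 31 + 31 + 29 + 31 + 30 + 31 + 30 + 31 + 31 + 30 + 31 + 30 + 31 + 31 + 28 + 31 + 30 + 31 + 30 + 30 = 1078.

1078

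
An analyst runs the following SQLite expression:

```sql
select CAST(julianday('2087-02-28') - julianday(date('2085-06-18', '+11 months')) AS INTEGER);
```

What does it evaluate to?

Adding +11 months to 2085-06-18 gives 2086-05-18.
13 days remain in May 2086 after the 18th (31 − 18).
Full months from June 2086 through January 2087 contribute their day counts.
Then 28 days into February 2087.
Total: 13 + 30 + 31 + 31 + 30 + 31 + 30 + 31 + 31 + 28 = 286.

286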